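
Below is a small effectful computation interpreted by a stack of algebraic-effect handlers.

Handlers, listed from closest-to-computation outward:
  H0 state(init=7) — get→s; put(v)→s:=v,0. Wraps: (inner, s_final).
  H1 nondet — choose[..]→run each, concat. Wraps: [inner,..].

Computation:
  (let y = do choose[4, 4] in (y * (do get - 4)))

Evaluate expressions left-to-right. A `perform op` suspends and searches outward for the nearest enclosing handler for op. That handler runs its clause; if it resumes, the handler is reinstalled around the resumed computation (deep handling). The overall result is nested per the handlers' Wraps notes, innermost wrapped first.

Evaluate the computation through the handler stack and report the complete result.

Answer: [(12, 7), (12, 7)]

Step-by-step:
choose[4, 4] @ H1
  branch[0] choose=4:
    get @ H0 ⇒ 7
    H0 returns (12, 7)
    H1 returns [(12, 7)]
  branch[1] choose=4:
    get @ H0 ⇒ 7
    H0 returns (12, 7)
    H1 returns [(12, 7)]
= [(12, 7), (12, 7)]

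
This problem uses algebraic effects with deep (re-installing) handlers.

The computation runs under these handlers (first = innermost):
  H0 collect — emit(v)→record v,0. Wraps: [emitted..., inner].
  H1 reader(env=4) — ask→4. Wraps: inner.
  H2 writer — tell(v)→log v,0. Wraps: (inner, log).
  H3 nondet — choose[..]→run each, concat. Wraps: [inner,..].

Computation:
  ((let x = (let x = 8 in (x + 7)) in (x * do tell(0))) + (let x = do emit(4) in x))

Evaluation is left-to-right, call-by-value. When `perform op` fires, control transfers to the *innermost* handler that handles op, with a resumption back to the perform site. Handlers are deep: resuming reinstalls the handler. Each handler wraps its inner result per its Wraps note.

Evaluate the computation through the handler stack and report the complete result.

Working:
tell(0) @ H2 ⇒ log+=0
emit(4) @ H0 ⇒ out+=4
H0 returns [4, 0]
H1 returns [4, 0]
H2 returns ([4, 0], (0))
H3 returns [([4, 0], (0))]
= [([4, 0], (0))]

Answer: [([4, 0], (0))]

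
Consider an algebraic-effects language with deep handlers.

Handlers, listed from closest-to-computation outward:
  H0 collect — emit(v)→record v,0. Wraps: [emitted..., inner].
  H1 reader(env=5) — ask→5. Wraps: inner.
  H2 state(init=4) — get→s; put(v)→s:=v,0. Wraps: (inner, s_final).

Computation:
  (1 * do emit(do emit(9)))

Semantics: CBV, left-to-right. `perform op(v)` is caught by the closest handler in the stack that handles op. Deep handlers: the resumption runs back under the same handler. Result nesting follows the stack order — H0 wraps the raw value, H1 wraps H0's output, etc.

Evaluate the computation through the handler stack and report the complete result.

Working:
emit(9) @ H0 ⇒ out+=9
emit(0) @ H0 ⇒ out+=0
H0 returns [9, 0, 0]
H1 returns [9, 0, 0]
H2 returns ([9, 0, 0], 4)
= ([9, 0, 0], 4)

Answer: ([9, 0, 0], 4)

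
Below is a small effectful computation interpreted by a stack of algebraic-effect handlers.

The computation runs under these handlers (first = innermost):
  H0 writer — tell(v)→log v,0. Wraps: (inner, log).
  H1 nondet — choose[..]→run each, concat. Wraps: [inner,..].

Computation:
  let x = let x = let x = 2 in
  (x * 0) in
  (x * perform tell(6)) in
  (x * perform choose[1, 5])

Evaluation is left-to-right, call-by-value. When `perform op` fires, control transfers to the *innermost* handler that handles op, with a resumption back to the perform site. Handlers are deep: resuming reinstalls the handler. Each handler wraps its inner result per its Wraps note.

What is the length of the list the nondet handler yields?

Answer: 2

Step-by-step:
tell(6) @ H0 ⇒ log+=6
choose[1, 5] @ H1
  branch[0] choose=1:
    H0 returns (0, (6))
    H1 returns [(0, (6))]
  branch[1] choose=5:
    H0 returns (0, (6))
    H1 returns [(0, (6))]
= [(0, (6)), (0, (6))]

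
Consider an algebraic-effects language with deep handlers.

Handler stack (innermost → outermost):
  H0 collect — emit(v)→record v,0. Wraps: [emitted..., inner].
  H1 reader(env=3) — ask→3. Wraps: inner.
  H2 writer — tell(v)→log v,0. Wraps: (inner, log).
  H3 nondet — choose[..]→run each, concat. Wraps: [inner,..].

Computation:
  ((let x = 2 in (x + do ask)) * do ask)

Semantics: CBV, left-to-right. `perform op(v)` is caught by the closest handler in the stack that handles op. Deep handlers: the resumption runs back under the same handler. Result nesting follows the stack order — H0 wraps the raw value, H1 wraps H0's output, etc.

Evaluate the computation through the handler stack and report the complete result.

Answer: [([15], ())]

Step-by-step:
ask @ H1 ⇒ 3
ask @ H1 ⇒ 3
H0 returns [15]
H1 returns [15]
H2 returns ([15], ())
H3 returns [([15], ())]
= [([15], ())]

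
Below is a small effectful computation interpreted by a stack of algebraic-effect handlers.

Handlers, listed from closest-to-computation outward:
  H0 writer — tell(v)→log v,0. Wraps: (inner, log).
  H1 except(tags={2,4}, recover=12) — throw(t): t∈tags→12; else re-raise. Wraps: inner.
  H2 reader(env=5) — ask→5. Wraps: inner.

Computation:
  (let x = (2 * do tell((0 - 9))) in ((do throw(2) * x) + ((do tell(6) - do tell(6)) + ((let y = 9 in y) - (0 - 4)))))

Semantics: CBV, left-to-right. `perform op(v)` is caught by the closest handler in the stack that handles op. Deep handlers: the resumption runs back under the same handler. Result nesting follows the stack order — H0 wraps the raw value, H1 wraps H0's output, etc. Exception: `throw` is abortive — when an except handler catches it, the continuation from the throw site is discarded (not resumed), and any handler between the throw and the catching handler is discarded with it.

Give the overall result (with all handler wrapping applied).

Answer: 12

Working:
tell(-9) @ H0 ⇒ log+=-9
throw(2) @ H1 caught ⇒ 12
H2 returns 12
= 12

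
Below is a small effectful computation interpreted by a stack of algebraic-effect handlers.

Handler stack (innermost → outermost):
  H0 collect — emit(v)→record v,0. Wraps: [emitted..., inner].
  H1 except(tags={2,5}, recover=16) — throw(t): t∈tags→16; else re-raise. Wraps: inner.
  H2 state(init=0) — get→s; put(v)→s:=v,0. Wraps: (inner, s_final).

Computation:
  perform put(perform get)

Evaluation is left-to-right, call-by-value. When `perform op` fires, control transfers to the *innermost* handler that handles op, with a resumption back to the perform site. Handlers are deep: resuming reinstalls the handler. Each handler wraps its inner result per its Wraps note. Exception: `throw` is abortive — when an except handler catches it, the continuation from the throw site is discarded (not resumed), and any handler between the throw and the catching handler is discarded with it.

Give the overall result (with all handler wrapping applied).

Evaluation trace:
get @ H2 ⇒ 0
put(0) @ H2 ⇒ s:=0
H0 returns [0]
H1 returns [0]
H2 returns ([0], 0)
= ([0], 0)

Answer: ([0], 0)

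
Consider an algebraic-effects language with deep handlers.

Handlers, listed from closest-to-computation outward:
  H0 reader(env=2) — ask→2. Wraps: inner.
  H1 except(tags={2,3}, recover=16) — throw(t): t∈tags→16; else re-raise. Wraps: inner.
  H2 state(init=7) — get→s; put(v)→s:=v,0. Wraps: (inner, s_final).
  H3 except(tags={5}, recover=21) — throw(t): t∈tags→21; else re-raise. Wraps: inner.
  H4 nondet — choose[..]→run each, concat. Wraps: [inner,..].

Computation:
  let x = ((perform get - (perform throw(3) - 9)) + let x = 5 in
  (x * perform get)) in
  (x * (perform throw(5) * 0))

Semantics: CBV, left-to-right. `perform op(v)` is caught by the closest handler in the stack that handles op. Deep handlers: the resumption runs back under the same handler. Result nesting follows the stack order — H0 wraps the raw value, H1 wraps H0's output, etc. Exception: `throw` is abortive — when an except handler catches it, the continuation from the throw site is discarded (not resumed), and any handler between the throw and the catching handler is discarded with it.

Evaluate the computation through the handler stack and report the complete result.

Evaluation trace:
get @ H2 ⇒ 7
throw(3) @ H1 caught ⇒ 16
H2 returns (16, 7)
H3 returns (16, 7)
H4 returns [(16, 7)]
= [(16, 7)]

Answer: [(16, 7)]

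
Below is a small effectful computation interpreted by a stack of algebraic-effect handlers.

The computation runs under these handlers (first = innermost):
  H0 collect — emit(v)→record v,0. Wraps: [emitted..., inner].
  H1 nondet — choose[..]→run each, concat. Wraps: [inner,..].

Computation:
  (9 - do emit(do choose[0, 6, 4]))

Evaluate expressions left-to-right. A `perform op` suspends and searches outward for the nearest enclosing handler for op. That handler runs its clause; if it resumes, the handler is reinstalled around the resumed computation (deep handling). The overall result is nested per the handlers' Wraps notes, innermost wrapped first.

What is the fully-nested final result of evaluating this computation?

Evaluation trace:
choose[0, 6, 4] @ H1
  branch[0] choose=0:
    emit(0) @ H0 ⇒ out+=0
    H0 returns [0, 9]
    H1 returns [[0, 9]]
  branch[1] choose=6:
    emit(6) @ H0 ⇒ out+=6
    H0 returns [6, 9]
    H1 returns [[6, 9]]
  branch[2] choose=4:
    emit(4) @ H0 ⇒ out+=4
    H0 returns [4, 9]
    H1 returns [[4, 9]]
= [[0, 9], [6, 9], [4, 9]]

Answer: [[0, 9], [6, 9], [4, 9]]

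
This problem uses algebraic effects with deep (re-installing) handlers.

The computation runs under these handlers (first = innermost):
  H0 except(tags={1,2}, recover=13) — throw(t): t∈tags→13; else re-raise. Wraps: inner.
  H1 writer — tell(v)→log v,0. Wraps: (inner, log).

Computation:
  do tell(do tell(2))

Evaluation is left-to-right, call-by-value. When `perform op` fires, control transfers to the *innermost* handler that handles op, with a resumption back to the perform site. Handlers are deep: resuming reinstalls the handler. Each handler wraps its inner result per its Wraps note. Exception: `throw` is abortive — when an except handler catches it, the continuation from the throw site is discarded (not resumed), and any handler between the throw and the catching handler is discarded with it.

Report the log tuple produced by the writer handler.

Answer: (2, 0)

Step-by-step:
tell(2) @ H1 ⇒ log+=2
tell(0) @ H1 ⇒ log+=0
H0 returns 0
H1 returns (0, (2, 0))
= (0, (2, 0))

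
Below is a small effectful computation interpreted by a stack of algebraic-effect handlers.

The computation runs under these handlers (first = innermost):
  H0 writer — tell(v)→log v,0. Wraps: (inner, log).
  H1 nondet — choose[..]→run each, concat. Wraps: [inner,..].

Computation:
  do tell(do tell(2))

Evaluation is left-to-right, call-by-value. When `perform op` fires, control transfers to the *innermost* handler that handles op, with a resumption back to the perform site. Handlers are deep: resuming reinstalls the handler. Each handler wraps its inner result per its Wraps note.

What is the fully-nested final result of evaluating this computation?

Answer: [(0, (2, 0))]

Step-by-step:
tell(2) @ H0 ⇒ log+=2
tell(0) @ H0 ⇒ log+=0
H0 returns (0, (2, 0))
H1 returns [(0, (2, 0))]
= [(0, (2, 0))]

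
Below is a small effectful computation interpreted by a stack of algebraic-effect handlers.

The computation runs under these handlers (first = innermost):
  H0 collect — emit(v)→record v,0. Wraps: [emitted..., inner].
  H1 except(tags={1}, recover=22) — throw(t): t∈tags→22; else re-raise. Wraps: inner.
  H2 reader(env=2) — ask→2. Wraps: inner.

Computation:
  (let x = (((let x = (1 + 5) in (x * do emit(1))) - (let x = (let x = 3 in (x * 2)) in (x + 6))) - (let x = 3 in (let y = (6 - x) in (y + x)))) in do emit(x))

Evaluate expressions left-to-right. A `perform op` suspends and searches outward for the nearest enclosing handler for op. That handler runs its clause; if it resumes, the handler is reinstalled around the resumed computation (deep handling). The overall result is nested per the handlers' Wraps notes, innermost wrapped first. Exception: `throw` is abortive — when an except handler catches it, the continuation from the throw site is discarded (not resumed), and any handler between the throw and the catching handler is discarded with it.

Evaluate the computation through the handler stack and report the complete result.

Answer: [1, -18, 0]

Working:
emit(1) @ H0 ⇒ out+=1
emit(-18) @ H0 ⇒ out+=-18
H0 returns [1, -18, 0]
H1 returns [1, -18, 0]
H2 returns [1, -18, 0]
= [1, -18, 0]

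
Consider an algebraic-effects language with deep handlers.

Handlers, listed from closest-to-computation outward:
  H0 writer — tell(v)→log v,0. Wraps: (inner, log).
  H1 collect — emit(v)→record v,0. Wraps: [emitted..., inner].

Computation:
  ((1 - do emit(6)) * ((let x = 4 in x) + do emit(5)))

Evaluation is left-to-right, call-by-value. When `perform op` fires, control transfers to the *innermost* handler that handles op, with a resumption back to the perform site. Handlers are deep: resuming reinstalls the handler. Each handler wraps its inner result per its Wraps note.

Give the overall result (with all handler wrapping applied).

Evaluation trace:
emit(6) @ H1 ⇒ out+=6
emit(5) @ H1 ⇒ out+=5
H0 returns (4, ())
H1 returns [6, 5, (4, ())]
= [6, 5, (4, ())]

Answer: [6, 5, (4, ())]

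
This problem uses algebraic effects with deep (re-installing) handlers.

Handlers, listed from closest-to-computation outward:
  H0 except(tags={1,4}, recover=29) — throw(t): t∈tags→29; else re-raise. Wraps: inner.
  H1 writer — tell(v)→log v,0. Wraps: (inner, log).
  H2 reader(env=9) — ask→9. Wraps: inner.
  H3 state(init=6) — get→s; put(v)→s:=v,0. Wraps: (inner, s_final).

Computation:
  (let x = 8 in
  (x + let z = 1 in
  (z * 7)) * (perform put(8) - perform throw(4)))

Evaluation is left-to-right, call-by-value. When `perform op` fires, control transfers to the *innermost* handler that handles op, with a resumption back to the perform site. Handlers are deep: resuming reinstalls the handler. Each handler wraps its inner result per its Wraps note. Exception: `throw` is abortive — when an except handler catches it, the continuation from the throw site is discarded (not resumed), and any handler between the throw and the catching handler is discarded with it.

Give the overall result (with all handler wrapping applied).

Answer: ((29, ()), 8)

Working:
put(8) @ H3 ⇒ s:=8
throw(4) @ H0 caught ⇒ 29
H1 returns (29, ())
H2 returns (29, ())
H3 returns ((29, ()), 8)
= ((29, ()), 8)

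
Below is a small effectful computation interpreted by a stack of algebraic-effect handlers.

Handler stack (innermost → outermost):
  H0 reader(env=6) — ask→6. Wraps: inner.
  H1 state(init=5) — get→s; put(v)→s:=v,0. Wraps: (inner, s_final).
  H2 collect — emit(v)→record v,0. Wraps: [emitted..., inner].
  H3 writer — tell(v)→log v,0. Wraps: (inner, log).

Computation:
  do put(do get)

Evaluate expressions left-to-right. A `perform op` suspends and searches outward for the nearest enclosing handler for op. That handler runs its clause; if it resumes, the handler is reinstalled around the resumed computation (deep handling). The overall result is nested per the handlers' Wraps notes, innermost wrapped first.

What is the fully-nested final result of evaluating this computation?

Evaluation trace:
get @ H1 ⇒ 5
put(5) @ H1 ⇒ s:=5
H0 returns 0
H1 returns (0, 5)
H2 returns [(0, 5)]
H3 returns ([(0, 5)], ())
= ([(0, 5)], ())

Answer: ([(0, 5)], ())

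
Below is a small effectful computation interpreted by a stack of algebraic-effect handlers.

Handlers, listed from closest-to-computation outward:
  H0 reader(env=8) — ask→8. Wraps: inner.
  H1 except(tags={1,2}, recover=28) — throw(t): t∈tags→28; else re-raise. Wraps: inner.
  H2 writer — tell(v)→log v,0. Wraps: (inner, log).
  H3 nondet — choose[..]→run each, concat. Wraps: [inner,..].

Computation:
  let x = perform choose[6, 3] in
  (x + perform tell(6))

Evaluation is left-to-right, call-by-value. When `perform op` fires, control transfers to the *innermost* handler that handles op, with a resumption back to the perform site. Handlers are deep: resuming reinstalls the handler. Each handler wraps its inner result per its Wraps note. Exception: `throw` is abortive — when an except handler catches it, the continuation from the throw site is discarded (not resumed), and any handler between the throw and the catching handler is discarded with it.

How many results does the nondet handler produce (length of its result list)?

Working:
choose[6, 3] @ H3
  branch[0] choose=6:
    tell(6) @ H2 ⇒ log+=6
    H0 returns 6
    H1 returns 6
    H2 returns (6, (6))
    H3 returns [(6, (6))]
  branch[1] choose=3:
    tell(6) @ H2 ⇒ log+=6
    H0 returns 3
    H1 returns 3
    H2 returns (3, (6))
    H3 returns [(3, (6))]
= [(6, (6)), (3, (6))]

Answer: 2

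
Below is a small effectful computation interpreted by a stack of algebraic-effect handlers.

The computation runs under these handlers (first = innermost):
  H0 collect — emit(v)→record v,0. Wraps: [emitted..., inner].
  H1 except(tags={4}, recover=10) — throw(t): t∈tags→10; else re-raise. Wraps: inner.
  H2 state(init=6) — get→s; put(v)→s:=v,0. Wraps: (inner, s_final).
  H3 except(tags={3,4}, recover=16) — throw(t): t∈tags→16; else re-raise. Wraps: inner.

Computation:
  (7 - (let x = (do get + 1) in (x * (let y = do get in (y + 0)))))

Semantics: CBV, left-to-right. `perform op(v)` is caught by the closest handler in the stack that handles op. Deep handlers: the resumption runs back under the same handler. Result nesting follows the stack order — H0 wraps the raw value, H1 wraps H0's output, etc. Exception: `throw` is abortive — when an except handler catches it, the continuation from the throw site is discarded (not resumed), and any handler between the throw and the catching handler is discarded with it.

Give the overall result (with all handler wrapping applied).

Answer: ([-35], 6)

Evaluation trace:
get @ H2 ⇒ 6
get @ H2 ⇒ 6
H0 returns [-35]
H1 returns [-35]
H2 returns ([-35], 6)
H3 returns ([-35], 6)
= ([-35], 6)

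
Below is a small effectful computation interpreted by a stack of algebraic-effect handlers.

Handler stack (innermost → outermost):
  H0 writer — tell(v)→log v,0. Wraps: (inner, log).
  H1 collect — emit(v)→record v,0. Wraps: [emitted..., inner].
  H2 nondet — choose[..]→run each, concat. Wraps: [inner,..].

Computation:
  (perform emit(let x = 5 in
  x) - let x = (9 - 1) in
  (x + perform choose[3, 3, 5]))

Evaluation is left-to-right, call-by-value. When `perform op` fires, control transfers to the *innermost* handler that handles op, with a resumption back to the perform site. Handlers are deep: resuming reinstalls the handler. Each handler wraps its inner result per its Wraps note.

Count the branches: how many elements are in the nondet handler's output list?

Evaluation trace:
emit(5) @ H1 ⇒ out+=5
choose[3, 3, 5] @ H2
  branch[0] choose=3:
    H0 returns (-11, ())
    H1 returns [5, (-11, ())]
    H2 returns [[5, (-11, ())]]
  branch[1] choose=3:
    H0 returns (-11, ())
    H1 returns [5, (-11, ())]
    H2 returns [[5, (-11, ())]]
  branch[2] choose=5:
    H0 returns (-13, ())
    H1 returns [5, (-13, ())]
    H2 returns [[5, (-13, ())]]
= [[5, (-11, ())], [5, (-11, ())], [5, (-13, ())]]

Answer: 3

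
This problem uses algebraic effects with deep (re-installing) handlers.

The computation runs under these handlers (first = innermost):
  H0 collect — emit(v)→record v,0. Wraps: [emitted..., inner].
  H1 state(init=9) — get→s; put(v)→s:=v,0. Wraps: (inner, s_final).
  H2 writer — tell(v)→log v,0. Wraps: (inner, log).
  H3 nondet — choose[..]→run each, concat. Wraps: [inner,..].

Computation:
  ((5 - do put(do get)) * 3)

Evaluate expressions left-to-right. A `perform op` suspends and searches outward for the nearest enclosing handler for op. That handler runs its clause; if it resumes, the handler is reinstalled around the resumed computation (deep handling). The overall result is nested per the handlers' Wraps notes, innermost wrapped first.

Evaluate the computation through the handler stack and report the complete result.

Answer: [(([15], 9), ())]

Working:
get @ H1 ⇒ 9
put(9) @ H1 ⇒ s:=9
H0 returns [15]
H1 returns ([15], 9)
H2 returns (([15], 9), ())
H3 returns [(([15], 9), ())]
= [(([15], 9), ())]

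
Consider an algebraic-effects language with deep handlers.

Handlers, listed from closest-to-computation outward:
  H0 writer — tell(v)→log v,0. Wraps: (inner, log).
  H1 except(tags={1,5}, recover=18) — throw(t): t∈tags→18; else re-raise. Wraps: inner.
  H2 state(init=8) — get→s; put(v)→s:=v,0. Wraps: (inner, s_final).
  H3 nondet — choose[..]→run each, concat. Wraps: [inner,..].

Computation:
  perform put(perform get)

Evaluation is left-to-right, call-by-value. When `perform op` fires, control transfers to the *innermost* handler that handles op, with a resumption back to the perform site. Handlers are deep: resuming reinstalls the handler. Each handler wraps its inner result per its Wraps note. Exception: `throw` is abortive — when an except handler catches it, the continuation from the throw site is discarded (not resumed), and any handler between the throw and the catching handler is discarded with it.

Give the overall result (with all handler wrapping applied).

Answer: [((0, ()), 8)]

Step-by-step:
get @ H2 ⇒ 8
put(8) @ H2 ⇒ s:=8
H0 returns (0, ())
H1 returns (0, ())
H2 returns ((0, ()), 8)
H3 returns [((0, ()), 8)]
= [((0, ()), 8)]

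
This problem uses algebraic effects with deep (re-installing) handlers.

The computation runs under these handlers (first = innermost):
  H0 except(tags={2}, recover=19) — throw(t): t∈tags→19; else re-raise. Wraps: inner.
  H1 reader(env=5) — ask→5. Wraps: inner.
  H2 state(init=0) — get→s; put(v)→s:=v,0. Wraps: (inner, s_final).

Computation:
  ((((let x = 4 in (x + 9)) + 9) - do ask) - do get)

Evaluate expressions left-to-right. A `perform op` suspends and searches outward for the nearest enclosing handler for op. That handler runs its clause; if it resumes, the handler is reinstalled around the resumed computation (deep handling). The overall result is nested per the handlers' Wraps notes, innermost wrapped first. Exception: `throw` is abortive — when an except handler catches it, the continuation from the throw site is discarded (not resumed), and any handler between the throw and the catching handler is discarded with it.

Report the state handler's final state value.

Answer: 0

Working:
ask @ H1 ⇒ 5
get @ H2 ⇒ 0
H0 returns 17
H1 returns 17
H2 returns (17, 0)
= (17, 0)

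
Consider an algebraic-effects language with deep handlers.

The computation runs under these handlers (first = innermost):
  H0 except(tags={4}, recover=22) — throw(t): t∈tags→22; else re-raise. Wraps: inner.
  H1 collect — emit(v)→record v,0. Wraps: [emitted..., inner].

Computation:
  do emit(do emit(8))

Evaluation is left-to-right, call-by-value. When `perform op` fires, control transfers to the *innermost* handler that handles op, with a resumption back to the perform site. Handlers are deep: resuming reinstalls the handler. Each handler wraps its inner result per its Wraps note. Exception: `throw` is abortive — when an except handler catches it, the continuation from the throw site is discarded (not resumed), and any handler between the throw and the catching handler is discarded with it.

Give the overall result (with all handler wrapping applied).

Evaluation trace:
emit(8) @ H1 ⇒ out+=8
emit(0) @ H1 ⇒ out+=0
H0 returns 0
H1 returns [8, 0, 0]
= [8, 0, 0]

Answer: [8, 0, 0]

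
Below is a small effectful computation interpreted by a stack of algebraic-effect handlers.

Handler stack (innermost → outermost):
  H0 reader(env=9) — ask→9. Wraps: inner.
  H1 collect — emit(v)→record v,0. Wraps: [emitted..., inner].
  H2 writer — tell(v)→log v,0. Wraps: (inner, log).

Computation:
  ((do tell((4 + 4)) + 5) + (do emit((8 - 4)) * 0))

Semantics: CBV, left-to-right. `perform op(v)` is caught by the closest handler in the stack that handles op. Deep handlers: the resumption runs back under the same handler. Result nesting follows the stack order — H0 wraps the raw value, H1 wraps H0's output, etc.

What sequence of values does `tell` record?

Answer: (8)

Evaluation trace:
tell(8) @ H2 ⇒ log+=8
emit(4) @ H1 ⇒ out+=4
H0 returns 5
H1 returns [4, 5]
H2 returns ([4, 5], (8))
= ([4, 5], (8))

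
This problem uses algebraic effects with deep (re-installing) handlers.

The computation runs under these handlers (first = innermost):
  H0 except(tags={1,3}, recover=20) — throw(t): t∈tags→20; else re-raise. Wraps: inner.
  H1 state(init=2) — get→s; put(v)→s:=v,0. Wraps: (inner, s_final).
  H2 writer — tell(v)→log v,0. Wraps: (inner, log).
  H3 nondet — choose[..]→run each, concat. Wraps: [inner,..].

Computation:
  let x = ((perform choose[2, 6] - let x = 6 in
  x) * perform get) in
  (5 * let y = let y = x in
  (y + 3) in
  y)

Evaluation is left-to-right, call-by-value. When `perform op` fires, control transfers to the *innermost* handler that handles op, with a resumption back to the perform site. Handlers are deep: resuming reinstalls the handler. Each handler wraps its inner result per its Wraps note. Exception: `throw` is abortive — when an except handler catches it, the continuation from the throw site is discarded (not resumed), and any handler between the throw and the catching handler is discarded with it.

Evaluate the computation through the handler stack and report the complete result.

Answer: [((-25, 2), ()), ((15, 2), ())]

Working:
choose[2, 6] @ H3
  branch[0] choose=2:
    get @ H1 ⇒ 2
    H0 returns -25
    H1 returns (-25, 2)
    H2 returns ((-25, 2), ())
    H3 returns [((-25, 2), ())]
  branch[1] choose=6:
    get @ H1 ⇒ 2
    H0 returns 15
    H1 returns (15, 2)
    H2 returns ((15, 2), ())
    H3 returns [((15, 2), ())]
= [((-25, 2), ()), ((15, 2), ())]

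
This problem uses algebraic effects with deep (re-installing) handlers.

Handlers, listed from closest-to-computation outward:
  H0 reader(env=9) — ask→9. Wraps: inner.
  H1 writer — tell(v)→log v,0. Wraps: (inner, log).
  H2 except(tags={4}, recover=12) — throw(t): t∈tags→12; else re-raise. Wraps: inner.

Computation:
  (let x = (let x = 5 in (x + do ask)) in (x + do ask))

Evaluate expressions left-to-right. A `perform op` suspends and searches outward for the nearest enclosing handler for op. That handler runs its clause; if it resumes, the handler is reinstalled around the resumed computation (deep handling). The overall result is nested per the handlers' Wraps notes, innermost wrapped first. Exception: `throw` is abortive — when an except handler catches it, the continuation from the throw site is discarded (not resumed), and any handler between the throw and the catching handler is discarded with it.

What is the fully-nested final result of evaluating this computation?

Answer: (23, ())

Step-by-step:
ask @ H0 ⇒ 9
ask @ H0 ⇒ 9
H0 returns 23
H1 returns (23, ())
H2 returns (23, ())
= (23, ())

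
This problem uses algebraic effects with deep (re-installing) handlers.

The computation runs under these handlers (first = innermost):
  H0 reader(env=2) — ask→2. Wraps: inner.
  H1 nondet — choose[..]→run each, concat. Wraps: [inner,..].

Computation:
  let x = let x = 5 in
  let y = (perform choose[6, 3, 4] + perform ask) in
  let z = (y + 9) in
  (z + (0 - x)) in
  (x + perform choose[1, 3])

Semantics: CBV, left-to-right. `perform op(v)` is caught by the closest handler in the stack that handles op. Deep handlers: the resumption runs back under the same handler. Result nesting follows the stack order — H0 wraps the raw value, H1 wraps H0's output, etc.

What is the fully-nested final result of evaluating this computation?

Answer: [13, 15, 10, 12, 11, 13]

Evaluation trace:
choose[6, 3, 4] @ H1
  branch[0] choose=6:
    ask @ H0 ⇒ 2
    choose[1, 3] @ H1
      branch[0] choose=1:
        H0 returns 13
        H1 returns [13]
      branch[1] choose=3:
        H0 returns 15
        H1 returns [15]
  branch[1] choose=3:
    ask @ H0 ⇒ 2
    choose[1, 3] @ H1
      branch[0] choose=1:
        H0 returns 10
        H1 returns [10]
      branch[1] choose=3:
        H0 returns 12
        H1 returns [12]
  branch[2] choose=4:
    ask @ H0 ⇒ 2
    choose[1, 3] @ H1
      branch[0] choose=1:
        H0 returns 11
        H1 returns [11]
      branch[1] choose=3:
        H0 returns 13
        H1 returns [13]
= [13, 15, 10, 12, 11, 13]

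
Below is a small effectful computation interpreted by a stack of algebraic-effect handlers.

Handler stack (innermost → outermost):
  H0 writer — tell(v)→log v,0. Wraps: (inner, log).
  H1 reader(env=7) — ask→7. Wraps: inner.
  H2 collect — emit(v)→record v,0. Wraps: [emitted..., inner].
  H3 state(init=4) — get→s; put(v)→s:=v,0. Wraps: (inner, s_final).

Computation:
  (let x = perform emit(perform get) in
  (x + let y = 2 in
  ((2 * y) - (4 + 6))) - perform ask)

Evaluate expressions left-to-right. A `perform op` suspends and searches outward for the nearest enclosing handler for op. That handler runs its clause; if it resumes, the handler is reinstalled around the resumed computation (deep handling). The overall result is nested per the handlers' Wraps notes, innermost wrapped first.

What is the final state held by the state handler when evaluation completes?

Answer: 4

Evaluation trace:
get @ H3 ⇒ 4
emit(4) @ H2 ⇒ out+=4
ask @ H1 ⇒ 7
H0 returns (-13, ())
H1 returns (-13, ())
H2 returns [4, (-13, ())]
H3 returns ([4, (-13, ())], 4)
= ([4, (-13, ())], 4)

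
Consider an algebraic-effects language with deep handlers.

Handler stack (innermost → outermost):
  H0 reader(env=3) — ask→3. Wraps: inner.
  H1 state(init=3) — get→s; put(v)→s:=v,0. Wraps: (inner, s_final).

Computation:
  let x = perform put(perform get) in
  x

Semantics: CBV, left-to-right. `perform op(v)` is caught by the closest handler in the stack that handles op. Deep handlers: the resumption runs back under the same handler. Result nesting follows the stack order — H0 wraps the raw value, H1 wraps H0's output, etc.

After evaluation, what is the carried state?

Working:
get @ H1 ⇒ 3
put(3) @ H1 ⇒ s:=3
H0 returns 0
H1 returns (0, 3)
= (0, 3)

Answer: 3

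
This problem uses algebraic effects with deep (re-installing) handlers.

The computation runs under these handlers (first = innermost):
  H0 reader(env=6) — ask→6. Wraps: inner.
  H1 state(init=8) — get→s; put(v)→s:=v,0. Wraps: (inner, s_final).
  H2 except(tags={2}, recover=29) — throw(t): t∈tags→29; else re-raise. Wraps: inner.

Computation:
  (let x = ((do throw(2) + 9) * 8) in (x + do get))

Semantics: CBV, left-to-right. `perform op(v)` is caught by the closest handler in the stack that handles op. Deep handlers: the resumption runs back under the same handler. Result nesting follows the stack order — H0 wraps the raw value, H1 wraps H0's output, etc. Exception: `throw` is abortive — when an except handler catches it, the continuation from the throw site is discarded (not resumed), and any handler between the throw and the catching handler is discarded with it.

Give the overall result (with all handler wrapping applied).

Answer: 29

Step-by-step:
throw(2) @ H2 caught ⇒ 29
= 29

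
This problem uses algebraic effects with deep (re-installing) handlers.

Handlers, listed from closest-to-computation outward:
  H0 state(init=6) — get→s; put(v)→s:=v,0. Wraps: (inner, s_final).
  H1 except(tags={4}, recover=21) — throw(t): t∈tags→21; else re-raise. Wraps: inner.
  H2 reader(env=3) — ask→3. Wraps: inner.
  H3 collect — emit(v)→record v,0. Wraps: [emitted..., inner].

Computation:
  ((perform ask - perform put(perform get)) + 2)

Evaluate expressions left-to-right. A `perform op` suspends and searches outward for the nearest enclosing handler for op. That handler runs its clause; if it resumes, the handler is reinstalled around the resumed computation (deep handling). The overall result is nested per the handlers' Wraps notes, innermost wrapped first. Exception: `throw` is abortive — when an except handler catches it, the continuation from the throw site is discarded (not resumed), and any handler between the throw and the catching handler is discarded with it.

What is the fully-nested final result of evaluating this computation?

Evaluation trace:
ask @ H2 ⇒ 3
get @ H0 ⇒ 6
put(6) @ H0 ⇒ s:=6
H0 returns (5, 6)
H1 returns (5, 6)
H2 returns (5, 6)
H3 returns [(5, 6)]
= [(5, 6)]

Answer: [(5, 6)]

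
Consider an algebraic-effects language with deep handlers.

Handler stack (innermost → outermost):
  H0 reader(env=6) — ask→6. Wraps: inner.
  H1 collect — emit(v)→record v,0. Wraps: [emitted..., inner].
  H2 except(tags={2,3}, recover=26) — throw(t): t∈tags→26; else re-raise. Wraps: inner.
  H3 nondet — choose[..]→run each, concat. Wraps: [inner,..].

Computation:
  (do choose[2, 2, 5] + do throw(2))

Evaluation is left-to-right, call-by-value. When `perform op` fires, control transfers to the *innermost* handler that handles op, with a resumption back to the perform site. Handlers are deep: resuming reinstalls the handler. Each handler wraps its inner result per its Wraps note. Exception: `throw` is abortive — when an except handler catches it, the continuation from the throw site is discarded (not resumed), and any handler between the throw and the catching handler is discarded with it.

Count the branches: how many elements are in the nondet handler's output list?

Answer: 3

Step-by-step:
choose[2, 2, 5] @ H3
  branch[0] choose=2:
    throw(2) @ H2 caught ⇒ 26
    H3 returns [26]
  branch[1] choose=2:
    throw(2) @ H2 caught ⇒ 26
    H3 returns [26]
  branch[2] choose=5:
    throw(2) @ H2 caught ⇒ 26
    H3 returns [26]
= [26, 26, 26]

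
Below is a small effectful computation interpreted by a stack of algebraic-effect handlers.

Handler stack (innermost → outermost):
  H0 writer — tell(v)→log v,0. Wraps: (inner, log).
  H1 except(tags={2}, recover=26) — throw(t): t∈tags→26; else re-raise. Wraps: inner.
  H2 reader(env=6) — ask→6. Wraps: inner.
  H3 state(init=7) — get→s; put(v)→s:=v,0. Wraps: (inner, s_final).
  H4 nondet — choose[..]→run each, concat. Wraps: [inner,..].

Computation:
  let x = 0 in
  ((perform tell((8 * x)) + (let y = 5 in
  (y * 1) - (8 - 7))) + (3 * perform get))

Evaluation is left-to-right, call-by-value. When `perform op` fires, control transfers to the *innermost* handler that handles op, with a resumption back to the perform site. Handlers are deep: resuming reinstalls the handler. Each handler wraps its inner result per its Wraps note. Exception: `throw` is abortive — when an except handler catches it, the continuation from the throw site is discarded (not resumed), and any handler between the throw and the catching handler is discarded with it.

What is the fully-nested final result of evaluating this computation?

Answer: [((25, (0)), 7)]

Working:
tell(0) @ H0 ⇒ log+=0
get @ H3 ⇒ 7
H0 returns (25, (0))
H1 returns (25, (0))
H2 returns (25, (0))
H3 returns ((25, (0)), 7)
H4 returns [((25, (0)), 7)]
= [((25, (0)), 7)]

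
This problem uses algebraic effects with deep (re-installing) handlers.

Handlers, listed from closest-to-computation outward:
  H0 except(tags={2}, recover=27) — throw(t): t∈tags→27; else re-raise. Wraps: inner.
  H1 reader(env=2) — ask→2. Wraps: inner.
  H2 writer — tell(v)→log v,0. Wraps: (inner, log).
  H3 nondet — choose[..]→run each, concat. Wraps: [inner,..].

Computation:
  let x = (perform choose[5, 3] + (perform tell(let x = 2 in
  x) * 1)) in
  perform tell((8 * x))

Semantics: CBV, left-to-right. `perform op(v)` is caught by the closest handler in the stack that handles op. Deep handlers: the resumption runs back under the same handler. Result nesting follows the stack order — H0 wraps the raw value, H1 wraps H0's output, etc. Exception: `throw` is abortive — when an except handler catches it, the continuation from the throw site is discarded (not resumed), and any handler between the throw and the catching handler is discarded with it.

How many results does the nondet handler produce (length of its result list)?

Step-by-step:
choose[5, 3] @ H3
  branch[0] choose=5:
    tell(2) @ H2 ⇒ log+=2
    tell(40) @ H2 ⇒ log+=40
    H0 returns 0
    H1 returns 0
    H2 returns (0, (2, 40))
    H3 returns [(0, (2, 40))]
  branch[1] choose=3:
    tell(2) @ H2 ⇒ log+=2
    tell(24) @ H2 ⇒ log+=24
    H0 returns 0
    H1 returns 0
    H2 returns (0, (2, 24))
    H3 returns [(0, (2, 24))]
= [(0, (2, 40)), (0, (2, 24))]

Answer: 2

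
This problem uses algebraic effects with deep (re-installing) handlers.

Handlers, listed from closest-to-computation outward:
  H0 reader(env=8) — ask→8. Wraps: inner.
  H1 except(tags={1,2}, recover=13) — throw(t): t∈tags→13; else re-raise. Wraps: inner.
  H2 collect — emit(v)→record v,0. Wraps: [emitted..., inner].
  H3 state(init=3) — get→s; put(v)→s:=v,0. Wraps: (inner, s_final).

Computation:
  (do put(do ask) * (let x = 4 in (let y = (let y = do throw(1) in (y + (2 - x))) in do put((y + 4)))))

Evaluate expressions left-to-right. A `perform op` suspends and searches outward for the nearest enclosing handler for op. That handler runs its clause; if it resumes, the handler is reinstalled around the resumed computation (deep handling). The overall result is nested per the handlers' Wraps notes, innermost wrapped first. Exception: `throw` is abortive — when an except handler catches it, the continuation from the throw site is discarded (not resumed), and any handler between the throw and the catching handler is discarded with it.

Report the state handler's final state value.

Step-by-step:
ask @ H0 ⇒ 8
put(8) @ H3 ⇒ s:=8
throw(1) @ H1 caught ⇒ 13
H2 returns [13]
H3 returns ([13], 8)
= ([13], 8)

Answer: 8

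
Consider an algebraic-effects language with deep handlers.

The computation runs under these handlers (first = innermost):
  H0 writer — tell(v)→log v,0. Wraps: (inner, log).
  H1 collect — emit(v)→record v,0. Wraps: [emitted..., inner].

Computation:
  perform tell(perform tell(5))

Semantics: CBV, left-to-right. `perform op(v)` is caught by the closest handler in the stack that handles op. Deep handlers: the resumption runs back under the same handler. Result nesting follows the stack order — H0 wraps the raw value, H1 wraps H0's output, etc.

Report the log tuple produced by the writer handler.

Step-by-step:
tell(5) @ H0 ⇒ log+=5
tell(0) @ H0 ⇒ log+=0
H0 returns (0, (5, 0))
H1 returns [(0, (5, 0))]
= [(0, (5, 0))]

Answer: (5, 0)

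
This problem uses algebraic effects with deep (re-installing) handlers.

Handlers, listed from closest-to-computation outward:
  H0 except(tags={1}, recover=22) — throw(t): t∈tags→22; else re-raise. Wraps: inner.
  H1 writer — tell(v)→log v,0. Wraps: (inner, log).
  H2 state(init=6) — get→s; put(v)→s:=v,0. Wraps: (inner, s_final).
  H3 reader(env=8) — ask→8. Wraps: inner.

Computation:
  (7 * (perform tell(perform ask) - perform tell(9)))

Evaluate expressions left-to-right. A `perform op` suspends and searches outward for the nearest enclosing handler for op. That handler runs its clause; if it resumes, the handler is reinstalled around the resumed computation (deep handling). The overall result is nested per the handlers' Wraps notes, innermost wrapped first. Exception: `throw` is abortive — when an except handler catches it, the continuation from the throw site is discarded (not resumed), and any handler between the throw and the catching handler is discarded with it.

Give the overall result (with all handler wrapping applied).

Evaluation trace:
ask @ H3 ⇒ 8
tell(8) @ H1 ⇒ log+=8
tell(9) @ H1 ⇒ log+=9
H0 returns 0
H1 returns (0, (8, 9))
H2 returns ((0, (8, 9)), 6)
H3 returns ((0, (8, 9)), 6)
= ((0, (8, 9)), 6)

Answer: ((0, (8, 9)), 6)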